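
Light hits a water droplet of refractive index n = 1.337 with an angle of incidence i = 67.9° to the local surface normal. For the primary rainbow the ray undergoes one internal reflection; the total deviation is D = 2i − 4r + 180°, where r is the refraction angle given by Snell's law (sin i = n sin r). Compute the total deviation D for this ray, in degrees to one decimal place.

sin r = sin 67.9° / 1.337 = 0.9265/1.337 = 0.6930; r = 43.87°.
D = 2·67.9° − 4·43.87° + 180° = 135.80° − 175.47° + 180° = 140.33°.

140.3°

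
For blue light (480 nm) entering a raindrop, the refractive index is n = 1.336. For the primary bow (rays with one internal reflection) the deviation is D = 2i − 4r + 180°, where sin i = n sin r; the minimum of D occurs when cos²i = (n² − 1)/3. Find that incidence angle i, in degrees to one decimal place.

59.2°

cos²i = (1.336² − 1)/3 = (1.78490 − 1)/3 = 0.26163.
cos i = 0.51150, so i = 59.236°.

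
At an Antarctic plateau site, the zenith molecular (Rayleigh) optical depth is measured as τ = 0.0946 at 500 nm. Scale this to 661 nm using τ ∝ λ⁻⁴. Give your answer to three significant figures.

0.0310

τ(661 nm) = τ(500 nm) × (500/661)⁴ = 0.0946 × (0.7564)⁴ = 0.0946 × 0.3274 = 0.0310.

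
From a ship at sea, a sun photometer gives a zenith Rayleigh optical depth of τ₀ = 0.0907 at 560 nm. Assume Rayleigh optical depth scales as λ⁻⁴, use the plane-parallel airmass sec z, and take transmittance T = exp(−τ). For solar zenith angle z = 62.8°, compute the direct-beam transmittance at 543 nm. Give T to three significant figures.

sec 62.8° = 2.1877.
τ = 0.0907 × (560/543)⁴ × 2.1877 = 0.0907 × 1.1312 × 2.1877 = 0.2245.
T = exp(−0.2245) = 0.7989.

0.799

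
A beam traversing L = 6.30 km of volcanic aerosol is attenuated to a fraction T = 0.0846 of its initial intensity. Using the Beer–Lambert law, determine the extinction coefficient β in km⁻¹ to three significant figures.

0.392 km⁻¹

Beer–Lambert: T = exp(−βL) ⇒ β = −ln(T)/L = −ln(0.0846)/6.30 = 2.4698/6.30 = 0.392 km⁻¹.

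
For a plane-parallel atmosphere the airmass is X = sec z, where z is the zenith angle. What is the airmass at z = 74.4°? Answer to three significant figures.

X = sec z = 1/cos 74.4° = 1/0.2689 = 3.7186.

3.72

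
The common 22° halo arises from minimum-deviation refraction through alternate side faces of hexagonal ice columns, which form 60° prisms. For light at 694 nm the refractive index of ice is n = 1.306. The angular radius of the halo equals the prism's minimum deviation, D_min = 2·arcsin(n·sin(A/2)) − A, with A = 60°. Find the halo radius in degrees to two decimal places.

n·sin(A/2) = 1.306 × sin 30° = 1.306 × 0.5000 = 0.6530.
D_min = 2·arcsin(0.6530) − 60° = 2 × 40.768° − 60° = 21.536°.

21.54°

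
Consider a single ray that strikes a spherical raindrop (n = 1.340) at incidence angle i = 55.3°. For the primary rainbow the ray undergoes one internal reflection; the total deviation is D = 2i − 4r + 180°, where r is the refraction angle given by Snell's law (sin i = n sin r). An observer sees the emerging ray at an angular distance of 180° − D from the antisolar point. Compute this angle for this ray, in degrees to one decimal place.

40.8°

sin r = sin 55.3° / 1.340 = 0.8221/1.340 = 0.6135; r = 37.85°.
D = 2·55.3° − 4·37.85° + 180° = 110.60° − 151.38° + 180° = 139.22°.
Angle from antisolar point = 180° − D = 40.78°.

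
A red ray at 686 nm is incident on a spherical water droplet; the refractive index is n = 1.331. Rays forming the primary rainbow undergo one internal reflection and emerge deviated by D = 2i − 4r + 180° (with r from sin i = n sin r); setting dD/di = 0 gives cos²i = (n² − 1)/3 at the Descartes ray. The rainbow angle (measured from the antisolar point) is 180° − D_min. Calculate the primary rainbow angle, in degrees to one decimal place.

cos²i = (1.77156 − 1)/3 = 0.25719; i = arccos(0.50714) = 59.527°.
sin r = sin 59.527°/1.331 = 0.64753; r = 40.356°.
D_min = 2·59.527° − 4·40.356° + 180° = 137.630°.
Rainbow angle = 180° − D_min = 42.370°.

42.4°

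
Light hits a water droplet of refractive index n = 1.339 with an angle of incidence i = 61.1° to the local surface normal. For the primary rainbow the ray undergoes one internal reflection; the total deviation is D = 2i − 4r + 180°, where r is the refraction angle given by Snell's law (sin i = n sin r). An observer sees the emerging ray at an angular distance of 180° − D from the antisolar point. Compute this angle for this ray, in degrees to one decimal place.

sin r = sin 61.1° / 1.339 = 0.8755/1.339 = 0.6538; r = 40.83°.
D = 2·61.1° − 4·40.83° + 180° = 122.20° − 163.32° + 180° = 138.88°.
Angle from antisolar point = 180° − D = 41.12°.

41.1°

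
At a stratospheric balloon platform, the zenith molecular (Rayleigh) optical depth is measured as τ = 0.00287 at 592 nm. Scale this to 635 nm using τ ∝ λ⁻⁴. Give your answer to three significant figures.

0.00217

τ(635 nm) = τ(592 nm) × (592/635)⁴ = 0.00287 × (0.9323)⁴ = 0.00287 × 0.7554 = 0.0022.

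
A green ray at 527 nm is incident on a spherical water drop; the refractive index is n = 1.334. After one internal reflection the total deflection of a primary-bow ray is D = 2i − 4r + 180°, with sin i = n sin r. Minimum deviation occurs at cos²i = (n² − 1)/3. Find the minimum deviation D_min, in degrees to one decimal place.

cos²i = (1.77956 − 1)/3 = 0.25985; i = arccos(0.50976) = 59.352°.
sin r = sin 59.352°/1.334 = 0.64492; r = 40.159°.
D_min = 2·59.352° − 4·40.159° + 180° = 138.067°.

138.1°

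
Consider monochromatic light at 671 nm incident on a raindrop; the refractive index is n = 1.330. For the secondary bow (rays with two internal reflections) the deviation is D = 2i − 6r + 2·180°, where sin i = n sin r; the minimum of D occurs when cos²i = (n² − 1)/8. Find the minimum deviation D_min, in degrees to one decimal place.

230.1°

cos²i = (1.76890 − 1)/8 = 0.09611; i = arccos(0.31002) = 71.940°.
sin r = sin 71.940°/1.330 = 0.71483; r = 45.630°.
D_min = 2·71.940° − 6·45.630° + 360° = 230.101°.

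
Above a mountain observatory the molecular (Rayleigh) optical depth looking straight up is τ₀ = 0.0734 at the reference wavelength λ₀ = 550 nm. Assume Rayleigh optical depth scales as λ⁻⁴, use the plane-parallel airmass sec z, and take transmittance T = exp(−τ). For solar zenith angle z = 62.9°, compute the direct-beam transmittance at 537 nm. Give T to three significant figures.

sec 62.9° = 2.1952.
τ = 0.0734 × (550/537)⁴ × 2.1952 = 0.0734 × 1.1004 × 2.1952 = 0.1773.
T = exp(−0.1773) = 0.8375.

0.838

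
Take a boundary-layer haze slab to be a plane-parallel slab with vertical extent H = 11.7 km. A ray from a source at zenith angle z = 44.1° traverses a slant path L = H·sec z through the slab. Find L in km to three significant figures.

sec z = 1/cos 44.1° = 1.3925.
L = 11.7 × 1.3925 = 16.292 km.

16.3 km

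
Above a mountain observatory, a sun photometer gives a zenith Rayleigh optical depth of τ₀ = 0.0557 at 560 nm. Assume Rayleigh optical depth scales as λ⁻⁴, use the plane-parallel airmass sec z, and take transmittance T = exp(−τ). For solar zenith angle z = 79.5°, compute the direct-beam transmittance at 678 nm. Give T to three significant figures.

0.867

sec 79.5° = 5.4874.
τ = 0.0557 × (560/678)⁴ × 5.4874 = 0.0557 × 0.4654 × 5.4874 = 0.1423.
T = exp(−0.1423) = 0.8674.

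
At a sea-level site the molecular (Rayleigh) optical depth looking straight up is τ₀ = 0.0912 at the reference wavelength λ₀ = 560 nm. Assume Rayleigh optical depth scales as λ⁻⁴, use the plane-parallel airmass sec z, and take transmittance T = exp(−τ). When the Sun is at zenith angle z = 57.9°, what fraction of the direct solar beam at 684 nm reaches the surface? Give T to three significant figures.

0.926

sec 57.9° = 1.8818.
τ = 0.0912 × (560/684)⁴ × 1.8818 = 0.0912 × 0.4493 × 1.8818 = 0.0771.
T = exp(−0.0771) = 0.9258.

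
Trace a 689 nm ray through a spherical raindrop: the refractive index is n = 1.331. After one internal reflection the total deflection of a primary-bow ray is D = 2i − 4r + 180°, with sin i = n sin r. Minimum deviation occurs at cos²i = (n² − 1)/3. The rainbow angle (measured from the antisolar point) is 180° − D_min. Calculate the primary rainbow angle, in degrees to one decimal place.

cos²i = (1.77156 − 1)/3 = 0.25719; i = arccos(0.50714) = 59.527°.
sin r = sin 59.527°/1.331 = 0.64753; r = 40.356°.
D_min = 2·59.527° − 4·40.356° + 180° = 137.630°.
Rainbow angle = 180° − D_min = 42.370°.

42.4°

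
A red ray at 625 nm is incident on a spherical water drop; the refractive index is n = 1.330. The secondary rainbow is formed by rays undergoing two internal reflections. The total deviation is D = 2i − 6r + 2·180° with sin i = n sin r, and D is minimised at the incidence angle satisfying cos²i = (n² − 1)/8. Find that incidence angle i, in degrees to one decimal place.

cos²i = (1.330² − 1)/8 = (1.76890 − 1)/8 = 0.09611.
cos i = 0.31002, so i = 71.940°.

71.9°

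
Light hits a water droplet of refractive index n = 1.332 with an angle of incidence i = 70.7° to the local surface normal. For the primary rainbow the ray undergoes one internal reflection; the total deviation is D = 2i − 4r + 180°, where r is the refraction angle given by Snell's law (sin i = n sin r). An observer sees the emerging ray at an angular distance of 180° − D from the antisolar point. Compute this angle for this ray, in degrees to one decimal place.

39.1°

sin r = sin 70.7° / 1.332 = 0.9438/1.332 = 0.7086; r = 45.12°.
D = 2·70.7° − 4·45.12° + 180° = 141.40° − 180.47° + 180° = 140.93°.
Angle from antisolar point = 180° − D = 39.07°.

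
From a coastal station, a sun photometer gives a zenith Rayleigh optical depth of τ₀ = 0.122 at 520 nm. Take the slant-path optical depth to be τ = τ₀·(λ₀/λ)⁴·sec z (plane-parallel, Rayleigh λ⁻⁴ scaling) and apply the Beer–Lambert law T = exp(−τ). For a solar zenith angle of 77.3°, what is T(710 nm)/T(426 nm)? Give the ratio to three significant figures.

2.92

Airmass: sec 77.3° = 4.5486.
τ(710 nm) = 0.122 × (520/710)⁴ × 4.5486 = 0.122 × 0.2877 × 4.5486 = 0.1597.
τ(426 nm) = 0.122 × (520/426)⁴ × 4.5486 = 0.122 × 2.2201 × 4.5486 = 1.2320.
T(710)/T(426) = exp(τ_B − τ_A) = exp(1.0723) = 2.9222.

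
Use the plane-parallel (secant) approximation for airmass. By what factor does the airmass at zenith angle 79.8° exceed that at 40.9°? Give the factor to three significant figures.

4.27

X(79.8°)/X(40.9°) = sec 79.8° / sec 40.9° = cos 40.9° / cos 79.8° = 0.7559/0.1771 = 4.2683.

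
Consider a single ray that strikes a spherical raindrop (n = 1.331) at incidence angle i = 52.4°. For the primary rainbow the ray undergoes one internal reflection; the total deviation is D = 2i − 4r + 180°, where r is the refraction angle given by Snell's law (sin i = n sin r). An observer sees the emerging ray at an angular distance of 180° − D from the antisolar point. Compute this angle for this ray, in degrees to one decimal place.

sin r = sin 52.4° / 1.331 = 0.7923/1.331 = 0.5953; r = 36.53°.
D = 2·52.4° − 4·36.53° + 180° = 104.80° − 146.12° + 180° = 138.68°.
Angle from antisolar point = 180° − D = 41.32°.

41.3°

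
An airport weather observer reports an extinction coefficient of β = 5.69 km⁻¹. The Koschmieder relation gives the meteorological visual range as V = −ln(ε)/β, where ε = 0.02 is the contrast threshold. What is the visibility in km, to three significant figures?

0.688 km

V = −ln(0.02) / 5.69 = 3.912 / 5.69 = 0.6875 km.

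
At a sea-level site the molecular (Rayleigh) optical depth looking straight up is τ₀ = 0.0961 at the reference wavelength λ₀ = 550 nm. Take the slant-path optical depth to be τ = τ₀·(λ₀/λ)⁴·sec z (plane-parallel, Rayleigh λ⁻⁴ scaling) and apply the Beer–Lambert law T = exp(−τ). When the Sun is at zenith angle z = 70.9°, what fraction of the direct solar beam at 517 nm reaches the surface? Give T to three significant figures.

0.686

sec 70.9° = 3.0561.
τ = 0.0961 × (550/517)⁴ × 3.0561 = 0.0961 × 1.2808 × 3.0561 = 0.3762.
T = exp(−0.3762) = 0.6865.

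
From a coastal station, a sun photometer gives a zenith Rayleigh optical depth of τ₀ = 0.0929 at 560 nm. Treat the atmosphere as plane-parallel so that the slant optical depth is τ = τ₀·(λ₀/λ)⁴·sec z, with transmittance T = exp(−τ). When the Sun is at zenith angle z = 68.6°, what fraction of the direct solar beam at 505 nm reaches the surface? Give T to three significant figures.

0.680

sec 68.6° = 2.7407.
τ = 0.0929 × (560/505)⁴ × 2.7407 = 0.0929 × 1.5121 × 2.7407 = 0.3850.
T = exp(−0.3850) = 0.6805.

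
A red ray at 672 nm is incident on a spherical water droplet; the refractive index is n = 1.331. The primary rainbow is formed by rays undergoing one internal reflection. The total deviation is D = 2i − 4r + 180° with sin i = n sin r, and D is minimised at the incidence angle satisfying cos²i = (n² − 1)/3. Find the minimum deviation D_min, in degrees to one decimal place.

137.6°

cos²i = (1.77156 − 1)/3 = 0.25719; i = arccos(0.50714) = 59.527°.
sin r = sin 59.527°/1.331 = 0.64753; r = 40.356°.
D_min = 2·59.527° − 4·40.356° + 180° = 137.630°.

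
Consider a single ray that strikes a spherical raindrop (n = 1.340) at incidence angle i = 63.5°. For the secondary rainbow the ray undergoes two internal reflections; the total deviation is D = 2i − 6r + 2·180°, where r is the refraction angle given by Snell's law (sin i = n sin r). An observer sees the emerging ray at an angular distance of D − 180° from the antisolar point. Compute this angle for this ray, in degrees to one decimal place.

sin r = sin 63.5° / 1.340 = 0.8949/1.340 = 0.6679; r = 41.90°.
D = 2·63.5° − 6·41.90° + 2·180° = 127.00° − 251.41° + 360° = 235.59°.
Angle from antisolar point = D − 180° = 55.59°.

55.6°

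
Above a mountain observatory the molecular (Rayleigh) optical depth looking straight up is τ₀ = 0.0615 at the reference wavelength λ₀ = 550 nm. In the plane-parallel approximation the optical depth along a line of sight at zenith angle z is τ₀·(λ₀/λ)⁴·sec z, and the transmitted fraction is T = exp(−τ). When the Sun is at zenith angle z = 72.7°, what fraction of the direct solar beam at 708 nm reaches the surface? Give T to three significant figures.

sec 72.7° = 3.3628.
τ = 0.0615 × (550/708)⁴ × 3.3628 = 0.0615 × 0.3642 × 3.3628 = 0.0753.
T = exp(−0.0753) = 0.9275.

0.927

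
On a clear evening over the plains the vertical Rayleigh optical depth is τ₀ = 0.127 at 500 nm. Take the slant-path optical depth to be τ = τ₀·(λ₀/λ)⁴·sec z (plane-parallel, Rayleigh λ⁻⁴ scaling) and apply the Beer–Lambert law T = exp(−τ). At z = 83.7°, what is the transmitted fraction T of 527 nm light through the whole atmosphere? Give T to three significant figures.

sec 83.7° = 9.1129.
τ = 0.127 × (500/527)⁴ × 9.1129 = 0.127 × 0.8103 × 9.1129 = 0.9378.
T = exp(−0.9378) = 0.3915.

0.391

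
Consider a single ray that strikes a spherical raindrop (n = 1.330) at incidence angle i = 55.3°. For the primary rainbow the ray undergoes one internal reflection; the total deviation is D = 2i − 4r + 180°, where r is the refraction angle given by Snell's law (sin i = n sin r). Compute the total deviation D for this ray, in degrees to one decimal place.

137.9°

sin r = sin 55.3° / 1.330 = 0.8221/1.330 = 0.6182; r = 38.18°.
D = 2·55.3° − 4·38.18° + 180° = 110.60° − 152.73° + 180° = 137.87°.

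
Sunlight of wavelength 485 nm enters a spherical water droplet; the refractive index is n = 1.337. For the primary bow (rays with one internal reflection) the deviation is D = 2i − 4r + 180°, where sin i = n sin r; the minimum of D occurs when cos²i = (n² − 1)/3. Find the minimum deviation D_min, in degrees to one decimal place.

cos²i = (1.78757 − 1)/3 = 0.26252; i = arccos(0.51237) = 59.178°.
sin r = sin 59.178°/1.337 = 0.64231; r = 39.964°.
D_min = 2·59.178° − 4·39.964° + 180° = 138.500°.

138.5°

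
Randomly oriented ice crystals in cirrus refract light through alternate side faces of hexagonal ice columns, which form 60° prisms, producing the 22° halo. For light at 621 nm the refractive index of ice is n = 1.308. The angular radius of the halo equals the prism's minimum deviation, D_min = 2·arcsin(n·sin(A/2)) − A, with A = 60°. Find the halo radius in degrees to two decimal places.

21.69°

n·sin(A/2) = 1.308 × sin 30° = 1.308 × 0.5000 = 0.6540.
D_min = 2·arcsin(0.6540) − 60° = 2 × 40.844° − 60° = 21.688°.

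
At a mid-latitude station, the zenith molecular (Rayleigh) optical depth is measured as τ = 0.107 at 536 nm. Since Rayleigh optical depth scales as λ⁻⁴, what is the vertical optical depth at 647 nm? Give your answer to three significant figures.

τ(647 nm) = τ(536 nm) × (536/647)⁴ = 0.107 × (0.8284)⁴ = 0.107 × 0.4710 = 0.0504.

0.0504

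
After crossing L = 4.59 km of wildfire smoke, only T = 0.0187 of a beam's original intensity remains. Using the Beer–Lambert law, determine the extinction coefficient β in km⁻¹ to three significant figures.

0.867 km⁻¹

Beer–Lambert: T = exp(−βL) ⇒ β = −ln(T)/L = −ln(0.0187)/4.59 = 3.9792/4.59 = 0.8669 km⁻¹.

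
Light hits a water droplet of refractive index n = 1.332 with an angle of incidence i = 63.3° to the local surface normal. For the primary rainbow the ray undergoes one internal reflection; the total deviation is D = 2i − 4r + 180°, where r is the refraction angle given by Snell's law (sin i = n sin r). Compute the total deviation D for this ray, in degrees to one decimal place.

138.1°

sin r = sin 63.3° / 1.332 = 0.8934/1.332 = 0.6707; r = 42.12°.
D = 2·63.3° − 4·42.12° + 180° = 126.60° − 168.48° + 180° = 138.12°.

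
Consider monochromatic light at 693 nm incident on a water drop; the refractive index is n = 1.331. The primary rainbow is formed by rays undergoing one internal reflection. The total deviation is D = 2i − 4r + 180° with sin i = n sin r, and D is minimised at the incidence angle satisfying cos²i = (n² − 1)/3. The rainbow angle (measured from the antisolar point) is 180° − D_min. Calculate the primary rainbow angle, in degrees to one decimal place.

cos²i = (1.77156 − 1)/3 = 0.25719; i = arccos(0.50714) = 59.527°.
sin r = sin 59.527°/1.331 = 0.64753; r = 40.356°.
D_min = 2·59.527° − 4·40.356° + 180° = 137.630°.
Rainbow angle = 180° − D_min = 42.370°.

42.4°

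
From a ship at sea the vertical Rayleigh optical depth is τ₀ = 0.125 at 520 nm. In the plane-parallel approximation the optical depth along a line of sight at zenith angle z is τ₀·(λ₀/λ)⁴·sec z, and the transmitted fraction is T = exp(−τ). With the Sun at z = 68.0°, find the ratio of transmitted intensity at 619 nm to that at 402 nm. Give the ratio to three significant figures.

2.16

Airmass: sec 68.0° = 2.6695.
τ(619 nm) = 0.125 × (520/619)⁴ × 2.6695 = 0.125 × 0.4980 × 2.6695 = 0.1662.
τ(402 nm) = 0.125 × (520/402)⁴ × 2.6695 = 0.125 × 2.7997 × 2.6695 = 0.9342.
T(619)/T(402) = exp(τ_B − τ_A) = exp(0.7680) = 2.1555.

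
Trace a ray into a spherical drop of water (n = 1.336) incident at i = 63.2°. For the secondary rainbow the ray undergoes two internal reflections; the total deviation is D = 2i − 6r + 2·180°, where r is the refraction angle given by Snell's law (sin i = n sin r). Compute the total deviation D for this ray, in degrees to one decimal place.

sin r = sin 63.2° / 1.336 = 0.8926/1.336 = 0.6681; r = 41.92°.
D = 2·63.2° − 6·41.92° + 2·180° = 126.40° − 251.53° + 360° = 234.87°.

234.9°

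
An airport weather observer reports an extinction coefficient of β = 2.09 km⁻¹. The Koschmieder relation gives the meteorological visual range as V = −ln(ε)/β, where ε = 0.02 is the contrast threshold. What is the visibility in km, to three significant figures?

1.87 km

V = −ln(0.02) / 2.09 = 3.912 / 2.09 = 1.8718 km.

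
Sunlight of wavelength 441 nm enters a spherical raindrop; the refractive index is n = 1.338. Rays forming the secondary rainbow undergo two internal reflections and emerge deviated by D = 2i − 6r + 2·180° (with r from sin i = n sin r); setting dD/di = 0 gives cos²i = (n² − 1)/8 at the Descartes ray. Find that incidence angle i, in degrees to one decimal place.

71.7°

cos²i = (1.338² − 1)/8 = (1.79024 − 1)/8 = 0.09878.
cos i = 0.31429, so i = 71.682°.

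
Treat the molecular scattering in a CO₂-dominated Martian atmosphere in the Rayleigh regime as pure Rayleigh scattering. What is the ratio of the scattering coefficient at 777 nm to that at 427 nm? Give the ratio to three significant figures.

0.0912

Rayleigh scattering ∝ λ⁻⁴, so the ratio of coefficients is the inverse fourth power of the wavelength ratio.
σ(777)/σ(427) = (427/777)⁴ = (0.5495)⁴ = 0.09121.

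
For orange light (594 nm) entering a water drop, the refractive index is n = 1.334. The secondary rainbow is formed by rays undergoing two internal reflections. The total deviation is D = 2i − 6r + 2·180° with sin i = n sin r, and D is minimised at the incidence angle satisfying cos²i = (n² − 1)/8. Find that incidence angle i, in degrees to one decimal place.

cos²i = (1.334² − 1)/8 = (1.77956 − 1)/8 = 0.09744.
cos i = 0.31216, so i = 71.810°.

71.8°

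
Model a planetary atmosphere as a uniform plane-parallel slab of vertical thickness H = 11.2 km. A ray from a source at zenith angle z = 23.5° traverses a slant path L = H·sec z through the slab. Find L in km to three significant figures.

sec z = 1/cos 23.5° = 1.0904.
L = 11.2 × 1.0904 = 12.213 km.

12.2 km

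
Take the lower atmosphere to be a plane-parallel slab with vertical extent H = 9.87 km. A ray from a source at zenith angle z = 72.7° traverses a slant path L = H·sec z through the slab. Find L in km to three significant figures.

33.2 km

sec z = 1/cos 72.7° = 3.3628.
L = 9.87 × 3.3628 = 33.190 km.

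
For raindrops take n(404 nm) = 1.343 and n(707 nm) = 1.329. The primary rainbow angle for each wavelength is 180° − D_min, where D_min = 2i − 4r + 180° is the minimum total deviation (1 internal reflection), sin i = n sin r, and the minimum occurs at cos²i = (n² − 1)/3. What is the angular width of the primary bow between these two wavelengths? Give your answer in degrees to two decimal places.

2.02°

At 404 nm (n = 1.343): cos²i = 0.26788 → i = 58.830°, r = 39.577°, D_min = 139.354°, rainbow angle = 40.646°.
At 707 nm (n = 1.329): cos²i = 0.25541 → i = 59.643°, r = 40.487°, D_min = 137.337°, rainbow angle = 42.663°.
Angular width = |40.646° − 42.663°| = 2.017°.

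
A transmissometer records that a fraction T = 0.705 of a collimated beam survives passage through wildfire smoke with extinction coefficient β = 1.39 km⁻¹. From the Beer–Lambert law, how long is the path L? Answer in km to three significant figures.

0.251 km

Beer–Lambert: T = exp(−βL) ⇒ L = −ln(T)/β = −ln(0.705)/1.39 = 0.3496/1.39 = 0.2515 km.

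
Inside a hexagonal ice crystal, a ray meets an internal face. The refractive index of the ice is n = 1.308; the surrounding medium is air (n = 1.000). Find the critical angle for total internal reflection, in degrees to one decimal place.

sin θ_c = n_air / n = 1.000 / 1.308 = 0.7645.
θ_c = arcsin(0.7645) = 49.86°.

49.9°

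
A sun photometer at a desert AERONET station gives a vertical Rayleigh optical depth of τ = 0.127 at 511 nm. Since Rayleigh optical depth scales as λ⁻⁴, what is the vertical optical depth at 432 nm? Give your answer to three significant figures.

0.249

τ(432 nm) = τ(511 nm) × (511/432)⁴ = 0.127 × (1.1829)⁴ = 0.127 × 1.9577 = 0.2486.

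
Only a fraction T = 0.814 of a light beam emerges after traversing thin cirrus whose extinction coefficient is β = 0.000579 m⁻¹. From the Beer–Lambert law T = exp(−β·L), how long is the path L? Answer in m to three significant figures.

Beer–Lambert: T = exp(−βL) ⇒ L = −ln(T)/β = −ln(0.814)/0.000579 = 0.2058/0.000579 = 355.4 m.

355 m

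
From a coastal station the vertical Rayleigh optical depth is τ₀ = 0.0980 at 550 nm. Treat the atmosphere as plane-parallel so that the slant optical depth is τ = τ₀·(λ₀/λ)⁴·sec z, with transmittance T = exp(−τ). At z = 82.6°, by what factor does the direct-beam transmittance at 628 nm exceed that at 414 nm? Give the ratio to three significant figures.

Airmass: sec 82.6° = 7.7642.
τ(628 nm) = 0.0980 × (550/628)⁴ × 7.7642 = 0.0980 × 0.5883 × 7.7642 = 0.4476.
τ(414 nm) = 0.0980 × (550/414)⁴ × 7.7642 = 0.0980 × 3.1149 × 7.7642 = 2.3701.
T(628)/T(414) = exp(τ_B − τ_A) = exp(1.9225) = 6.8380.

6.84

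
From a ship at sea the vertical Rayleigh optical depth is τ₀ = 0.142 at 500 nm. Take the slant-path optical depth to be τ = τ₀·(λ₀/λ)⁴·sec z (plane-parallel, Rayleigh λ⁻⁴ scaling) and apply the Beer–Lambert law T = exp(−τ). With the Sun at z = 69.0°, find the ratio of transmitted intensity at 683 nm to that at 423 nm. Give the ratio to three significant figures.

Airmass: sec 69.0° = 2.7904.
τ(683 nm) = 0.142 × (500/683)⁴ × 2.7904 = 0.142 × 0.2872 × 2.7904 = 0.1138.
τ(423 nm) = 0.142 × (500/423)⁴ × 2.7904 = 0.142 × 1.9522 × 2.7904 = 0.7735.
T(683)/T(423) = exp(τ_B − τ_A) = exp(0.6597) = 1.9343.

1.93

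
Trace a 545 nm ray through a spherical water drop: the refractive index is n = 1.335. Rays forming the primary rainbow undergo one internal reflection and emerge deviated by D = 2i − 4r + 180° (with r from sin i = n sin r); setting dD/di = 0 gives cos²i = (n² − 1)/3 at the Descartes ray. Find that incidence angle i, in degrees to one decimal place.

59.3°

cos²i = (1.335² − 1)/3 = (1.78222 − 1)/3 = 0.26074.
cos i = 0.51063, so i = 59.294°.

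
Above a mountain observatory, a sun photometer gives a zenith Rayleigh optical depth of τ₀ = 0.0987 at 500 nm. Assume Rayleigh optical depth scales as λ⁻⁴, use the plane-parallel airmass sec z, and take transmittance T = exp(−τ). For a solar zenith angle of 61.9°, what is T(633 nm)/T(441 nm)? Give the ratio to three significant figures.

1.30

Airmass: sec 61.9° = 2.1231.
τ(633 nm) = 0.0987 × (500/633)⁴ × 2.1231 = 0.0987 × 0.3893 × 2.1231 = 0.0816.
τ(441 nm) = 0.0987 × (500/441)⁴ × 2.1231 = 0.0987 × 1.6524 × 2.1231 = 0.3463.
T(633)/T(441) = exp(τ_B − τ_A) = exp(0.2647) = 1.3030.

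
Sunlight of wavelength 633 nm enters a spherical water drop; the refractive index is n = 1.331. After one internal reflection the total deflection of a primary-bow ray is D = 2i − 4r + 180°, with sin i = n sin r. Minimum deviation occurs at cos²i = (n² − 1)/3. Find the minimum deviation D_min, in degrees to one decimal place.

137.6°

cos²i = (1.77156 − 1)/3 = 0.25719; i = arccos(0.50714) = 59.527°.
sin r = sin 59.527°/1.331 = 0.64753; r = 40.356°.
D_min = 2·59.527° − 4·40.356° + 180° = 137.630°.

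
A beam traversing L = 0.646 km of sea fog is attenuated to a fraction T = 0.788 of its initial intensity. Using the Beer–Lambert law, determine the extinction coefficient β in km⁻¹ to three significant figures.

Beer–Lambert: T = exp(−βL) ⇒ β = −ln(T)/L = −ln(0.788)/0.646 = 0.2383/0.646 = 0.3688 km⁻¹.

0.369 km⁻¹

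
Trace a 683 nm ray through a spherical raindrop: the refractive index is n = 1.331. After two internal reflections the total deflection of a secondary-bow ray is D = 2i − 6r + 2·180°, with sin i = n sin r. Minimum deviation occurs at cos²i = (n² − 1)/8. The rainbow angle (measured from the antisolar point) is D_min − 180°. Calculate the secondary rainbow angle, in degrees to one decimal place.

cos²i = (1.77156 − 1)/8 = 0.09645; i = arccos(0.31056) = 71.907°.
sin r = sin 71.907°/1.331 = 0.71417; r = 45.575°.
D_min = 2·71.907° − 6·45.575° + 360° = 230.365°.
Rainbow angle = D_min − 180° = 50.365°.

50.4°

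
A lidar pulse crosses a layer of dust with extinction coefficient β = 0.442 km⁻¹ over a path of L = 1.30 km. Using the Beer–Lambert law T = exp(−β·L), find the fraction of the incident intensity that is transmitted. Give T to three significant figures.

0.563

τ = β·L = 0.442 × 1.30 = 0.5746.
T = exp(−0.5746) = 0.5629.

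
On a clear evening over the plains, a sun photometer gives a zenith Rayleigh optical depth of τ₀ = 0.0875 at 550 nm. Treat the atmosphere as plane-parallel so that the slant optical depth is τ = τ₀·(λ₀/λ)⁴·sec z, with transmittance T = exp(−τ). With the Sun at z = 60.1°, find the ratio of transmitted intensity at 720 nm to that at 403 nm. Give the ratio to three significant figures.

1.73

Airmass: sec 60.1° = 2.0061.
τ(720 nm) = 0.0875 × (550/720)⁴ × 2.0061 = 0.0875 × 0.3405 × 2.0061 = 0.0598.
τ(403 nm) = 0.0875 × (550/403)⁴ × 2.0061 = 0.0875 × 3.4692 × 2.0061 = 0.6090.
T(720)/T(403) = exp(τ_B − τ_A) = exp(0.5492) = 1.7318.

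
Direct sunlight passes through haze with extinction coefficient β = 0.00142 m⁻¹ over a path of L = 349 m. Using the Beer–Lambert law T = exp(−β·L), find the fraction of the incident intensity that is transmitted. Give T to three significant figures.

0.609

τ = β·L = 0.00142 × 349 = 0.4956.
T = exp(−0.4956) = 0.6092.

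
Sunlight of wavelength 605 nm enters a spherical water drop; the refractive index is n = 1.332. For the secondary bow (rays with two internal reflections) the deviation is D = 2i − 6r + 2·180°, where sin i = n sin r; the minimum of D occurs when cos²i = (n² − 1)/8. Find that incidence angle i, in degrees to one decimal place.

cos²i = (1.332² − 1)/8 = (1.77422 − 1)/8 = 0.09678.
cos i = 0.31109, so i = 71.875°.

71.9°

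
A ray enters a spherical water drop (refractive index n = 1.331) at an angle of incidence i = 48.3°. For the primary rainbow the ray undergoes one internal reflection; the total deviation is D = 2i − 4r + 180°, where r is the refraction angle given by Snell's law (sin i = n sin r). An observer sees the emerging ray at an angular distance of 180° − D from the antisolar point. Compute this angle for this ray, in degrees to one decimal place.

sin r = sin 48.3° / 1.331 = 0.7466/1.331 = 0.5610; r = 34.12°.
D = 2·48.3° − 4·34.12° + 180° = 96.60° − 136.49° + 180° = 140.11°.
Angle from antisolar point = 180° − D = 39.89°.

39.9°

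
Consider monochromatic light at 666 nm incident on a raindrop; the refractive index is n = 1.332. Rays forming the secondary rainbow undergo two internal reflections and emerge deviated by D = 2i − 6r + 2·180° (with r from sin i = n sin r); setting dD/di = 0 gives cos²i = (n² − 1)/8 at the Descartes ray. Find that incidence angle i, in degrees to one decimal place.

71.9°

cos²i = (1.332² − 1)/8 = (1.77422 − 1)/8 = 0.09678.
cos i = 0.31109, so i = 71.875°.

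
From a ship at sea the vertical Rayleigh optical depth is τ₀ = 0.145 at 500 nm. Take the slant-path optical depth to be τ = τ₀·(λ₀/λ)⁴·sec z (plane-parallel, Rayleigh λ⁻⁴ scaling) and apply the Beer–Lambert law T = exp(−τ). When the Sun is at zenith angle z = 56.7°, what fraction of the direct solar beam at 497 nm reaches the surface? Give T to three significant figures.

sec 56.7° = 1.8214.
τ = 0.145 × (500/497)⁴ × 1.8214 = 0.145 × 1.0244 × 1.8214 = 0.2705.
T = exp(−0.2705) = 0.7630.

0.763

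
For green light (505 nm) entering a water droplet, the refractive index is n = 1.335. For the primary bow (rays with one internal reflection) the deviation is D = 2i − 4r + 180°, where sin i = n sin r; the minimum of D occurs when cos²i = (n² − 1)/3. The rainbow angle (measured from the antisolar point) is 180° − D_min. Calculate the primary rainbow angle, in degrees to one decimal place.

41.8°

cos²i = (1.78222 − 1)/3 = 0.26074; i = arccos(0.51063) = 59.294°.
sin r = sin 59.294°/1.335 = 0.64405; r = 40.094°.
D_min = 2·59.294° − 4·40.094° + 180° = 138.212°.
Rainbow angle = 180° − D_min = 41.788°.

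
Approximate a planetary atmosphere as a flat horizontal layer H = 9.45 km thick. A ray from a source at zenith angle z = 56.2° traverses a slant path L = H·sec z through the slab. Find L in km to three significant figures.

17.0 km

sec z = 1/cos 56.2° = 1.7976.
L = 9.45 × 1.7976 = 16.987 km.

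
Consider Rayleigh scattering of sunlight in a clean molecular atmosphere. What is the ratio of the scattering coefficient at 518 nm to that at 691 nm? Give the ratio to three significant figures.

Rayleigh scattering ∝ λ⁻⁴, so the ratio of coefficients is the inverse fourth power of the wavelength ratio.
σ(518)/σ(691) = (691/518)⁴ = (1.3340)⁴ = 3.167.

3.17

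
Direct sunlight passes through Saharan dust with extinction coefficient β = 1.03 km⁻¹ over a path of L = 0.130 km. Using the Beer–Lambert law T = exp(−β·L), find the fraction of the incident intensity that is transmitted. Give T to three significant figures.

0.875

τ = β·L = 1.03 × 0.130 = 0.1339.
T = exp(−0.1339) = 0.8747.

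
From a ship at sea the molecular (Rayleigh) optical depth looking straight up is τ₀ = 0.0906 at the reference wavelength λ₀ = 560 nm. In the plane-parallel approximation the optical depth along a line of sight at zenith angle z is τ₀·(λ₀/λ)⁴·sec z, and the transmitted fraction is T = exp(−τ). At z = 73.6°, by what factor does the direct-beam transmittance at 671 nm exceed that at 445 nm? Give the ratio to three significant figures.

Airmass: sec 73.6° = 3.5418.
τ(671 nm) = 0.0906 × (560/671)⁴ × 3.5418 = 0.0906 × 0.4851 × 3.5418 = 0.1557.
τ(445 nm) = 0.0906 × (560/445)⁴ × 3.5418 = 0.0906 × 2.5079 × 3.5418 = 0.8048.
T(671)/T(445) = exp(τ_B − τ_A) = exp(0.6491) = 1.9138.

1.91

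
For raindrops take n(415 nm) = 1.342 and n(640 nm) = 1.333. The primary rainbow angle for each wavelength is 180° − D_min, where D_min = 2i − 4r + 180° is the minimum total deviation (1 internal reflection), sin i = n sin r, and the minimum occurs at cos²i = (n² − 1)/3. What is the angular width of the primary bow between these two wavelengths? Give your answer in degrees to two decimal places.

1.29°

At 415 nm (n = 1.342): cos²i = 0.26699 → i = 58.888°, r = 39.641°, D_min = 139.213°, rainbow angle = 40.787°.
At 640 nm (n = 1.333): cos²i = 0.25896 → i = 59.410°, r = 40.225°, D_min = 137.922°, rainbow angle = 42.078°.
Angular width = |40.787° − 42.078°| = 1.291°.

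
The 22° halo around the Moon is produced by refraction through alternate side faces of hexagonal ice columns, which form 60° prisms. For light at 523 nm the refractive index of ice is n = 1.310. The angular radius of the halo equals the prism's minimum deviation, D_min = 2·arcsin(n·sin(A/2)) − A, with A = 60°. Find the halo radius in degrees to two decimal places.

21.84°

n·sin(A/2) = 1.310 × sin 30° = 1.310 × 0.5000 = 0.6550.
D_min = 2·arcsin(0.6550) − 60° = 2 × 40.920° − 60° = 21.839°.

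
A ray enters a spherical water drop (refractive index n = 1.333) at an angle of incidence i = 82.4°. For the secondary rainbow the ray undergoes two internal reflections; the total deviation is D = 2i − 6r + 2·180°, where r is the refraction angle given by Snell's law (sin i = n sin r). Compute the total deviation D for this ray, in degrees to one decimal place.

sin r = sin 82.4° / 1.333 = 0.9912/1.333 = 0.7436; r = 48.04°.
D = 2·82.4° − 6·48.04° + 2·180° = 164.80° − 288.23° + 360° = 236.57°.

236.6°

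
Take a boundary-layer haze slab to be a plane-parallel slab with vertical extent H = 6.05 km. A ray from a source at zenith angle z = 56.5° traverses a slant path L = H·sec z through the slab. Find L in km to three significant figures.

sec z = 1/cos 56.5° = 1.8118.
L = 6.05 × 1.8118 = 10.961 km.

11.0 km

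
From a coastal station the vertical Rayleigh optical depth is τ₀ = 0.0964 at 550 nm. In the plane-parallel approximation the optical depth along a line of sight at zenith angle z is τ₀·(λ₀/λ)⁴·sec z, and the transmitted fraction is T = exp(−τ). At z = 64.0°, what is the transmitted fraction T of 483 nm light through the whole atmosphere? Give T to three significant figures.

0.691

sec 64.0° = 2.2812.
τ = 0.0964 × (550/483)⁴ × 2.2812 = 0.0964 × 1.6814 × 2.2812 = 0.3697.
T = exp(−0.3697) = 0.6909.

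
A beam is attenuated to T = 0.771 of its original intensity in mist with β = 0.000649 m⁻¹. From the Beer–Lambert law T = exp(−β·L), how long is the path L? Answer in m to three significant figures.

401 m

Beer–Lambert: T = exp(−βL) ⇒ L = −ln(T)/β = −ln(0.771)/0.000649 = 0.2601/0.000649 = 400.7 m.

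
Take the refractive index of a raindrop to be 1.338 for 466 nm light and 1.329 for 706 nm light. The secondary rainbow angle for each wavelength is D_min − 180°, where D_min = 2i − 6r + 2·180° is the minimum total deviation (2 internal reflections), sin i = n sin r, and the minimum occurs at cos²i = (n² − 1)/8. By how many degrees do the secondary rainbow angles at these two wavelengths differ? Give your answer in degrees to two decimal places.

At 466 nm (n = 1.338): cos²i = 0.09878 → i = 71.682°, r = 45.195°, D_min = 232.193°, rainbow angle = 52.193°.
At 706 nm (n = 1.329): cos²i = 0.09578 → i = 71.972°, r = 45.685°, D_min = 229.837°, rainbow angle = 49.837°.
Angular width = |52.193° − 49.837°| = 2.356°.

2.36°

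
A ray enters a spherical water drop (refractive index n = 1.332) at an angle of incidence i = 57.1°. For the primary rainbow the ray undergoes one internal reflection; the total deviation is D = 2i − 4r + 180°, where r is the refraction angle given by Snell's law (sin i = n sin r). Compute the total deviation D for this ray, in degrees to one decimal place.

sin r = sin 57.1° / 1.332 = 0.8396/1.332 = 0.6303; r = 39.08°.
D = 2·57.1° − 4·39.08° + 180° = 114.20° − 156.30° + 180° = 137.90°.

137.9°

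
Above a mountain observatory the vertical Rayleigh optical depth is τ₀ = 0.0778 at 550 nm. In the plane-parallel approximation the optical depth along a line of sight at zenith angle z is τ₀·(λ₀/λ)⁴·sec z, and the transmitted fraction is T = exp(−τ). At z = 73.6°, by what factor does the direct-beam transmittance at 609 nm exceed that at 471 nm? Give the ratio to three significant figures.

Airmass: sec 73.6° = 3.5418.
τ(609 nm) = 0.0778 × (550/609)⁴ × 3.5418 = 0.0778 × 0.6652 × 3.5418 = 0.1833.
τ(471 nm) = 0.0778 × (550/471)⁴ × 3.5418 = 0.0778 × 1.8594 × 3.5418 = 0.5124.
T(609)/T(471) = exp(τ_B − τ_A) = exp(0.3290) = 1.3896.

1.39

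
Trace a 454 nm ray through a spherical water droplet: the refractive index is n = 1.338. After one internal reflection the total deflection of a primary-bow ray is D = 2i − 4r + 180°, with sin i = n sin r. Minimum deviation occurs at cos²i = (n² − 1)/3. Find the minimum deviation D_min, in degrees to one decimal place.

cos²i = (1.79024 − 1)/3 = 0.26341; i = arccos(0.51324) = 59.120°.
sin r = sin 59.120°/1.338 = 0.64144; r = 39.899°.
D_min = 2·59.120° − 4·39.899° + 180° = 138.643°.

138.6°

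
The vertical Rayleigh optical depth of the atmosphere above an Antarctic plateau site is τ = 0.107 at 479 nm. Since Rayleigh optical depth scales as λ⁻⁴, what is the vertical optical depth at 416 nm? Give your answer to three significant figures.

0.188

τ(416 nm) = τ(479 nm) × (479/416)⁴ = 0.107 × (1.1514)⁴ = 0.107 × 1.7578 = 0.1881.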